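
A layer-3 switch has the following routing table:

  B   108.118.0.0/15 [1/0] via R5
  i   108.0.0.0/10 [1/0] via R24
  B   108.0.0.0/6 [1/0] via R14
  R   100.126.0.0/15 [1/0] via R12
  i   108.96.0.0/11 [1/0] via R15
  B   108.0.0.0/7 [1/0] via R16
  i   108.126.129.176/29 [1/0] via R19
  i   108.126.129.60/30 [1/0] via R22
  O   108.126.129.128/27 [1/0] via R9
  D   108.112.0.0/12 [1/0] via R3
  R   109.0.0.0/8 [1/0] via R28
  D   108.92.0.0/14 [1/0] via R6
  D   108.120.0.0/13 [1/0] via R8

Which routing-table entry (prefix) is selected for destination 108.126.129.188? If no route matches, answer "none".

Entries matching 108.126.129.188:
  108.0.0.0/6 (108.0.0.0 - 111.255.255.255)
  108.0.0.0/7 (108.0.0.0 - 109.255.255.255)
  108.96.0.0/11 (108.96.0.0 - 108.127.255.255)
  108.112.0.0/12 (108.112.0.0 - 108.127.255.255)
  108.120.0.0/13 (108.120.0.0 - 108.127.255.255)
Most specific is 108.120.0.0/13.

108.120.0.0/13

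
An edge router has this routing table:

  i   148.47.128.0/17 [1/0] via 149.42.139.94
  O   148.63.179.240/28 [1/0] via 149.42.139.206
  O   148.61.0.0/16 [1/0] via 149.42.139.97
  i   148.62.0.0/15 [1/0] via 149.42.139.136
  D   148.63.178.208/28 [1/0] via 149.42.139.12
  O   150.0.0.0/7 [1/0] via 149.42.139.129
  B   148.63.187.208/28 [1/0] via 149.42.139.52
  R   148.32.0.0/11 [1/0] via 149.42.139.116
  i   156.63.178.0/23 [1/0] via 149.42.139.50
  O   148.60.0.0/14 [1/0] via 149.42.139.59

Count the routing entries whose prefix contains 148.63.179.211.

3

Prefixes containing 148.63.179.211:
  148.32.0.0/11 (148.32.0.0 - 148.63.255.255)
  148.60.0.0/14 (148.60.0.0 - 148.63.255.255)
  148.62.0.0/15 (148.62.0.0 - 148.63.255.255)
Total matching entries: 3.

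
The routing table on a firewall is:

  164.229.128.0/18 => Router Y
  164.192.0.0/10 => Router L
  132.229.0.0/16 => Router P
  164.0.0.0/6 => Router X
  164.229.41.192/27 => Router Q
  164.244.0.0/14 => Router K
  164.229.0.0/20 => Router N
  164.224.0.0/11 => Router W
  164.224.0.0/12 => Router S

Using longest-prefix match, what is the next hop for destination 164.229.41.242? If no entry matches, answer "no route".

Routes whose prefix contains 164.229.41.242:
  164.0.0.0/6 (164.0.0.0 - 167.255.255.255) -> Router X
  164.192.0.0/10 (164.192.0.0 - 164.255.255.255) -> Router L
  164.224.0.0/11 (164.224.0.0 - 164.255.255.255) -> Router W
  164.224.0.0/12 (164.224.0.0 - 164.239.255.255) -> Router S
More-specific entries that do NOT match:
  164.229.41.192/27 (164.229.41.192 - 164.229.41.223) does not contain 164.229.41.242
  164.229.0.0/20 (164.229.0.0 - 164.229.15.255) does not contain 164.229.41.242
  164.229.128.0/18 (164.229.128.0 - 164.229.191.255) does not contain 164.229.41.242
  132.229.0.0/16 (132.229.0.0 - 132.229.255.255) does not contain 164.229.41.242
  164.244.0.0/14 (164.244.0.0 - 164.247.255.255) does not contain 164.229.41.242
Longest matching prefix is /12 -> next hop Router S.

Router S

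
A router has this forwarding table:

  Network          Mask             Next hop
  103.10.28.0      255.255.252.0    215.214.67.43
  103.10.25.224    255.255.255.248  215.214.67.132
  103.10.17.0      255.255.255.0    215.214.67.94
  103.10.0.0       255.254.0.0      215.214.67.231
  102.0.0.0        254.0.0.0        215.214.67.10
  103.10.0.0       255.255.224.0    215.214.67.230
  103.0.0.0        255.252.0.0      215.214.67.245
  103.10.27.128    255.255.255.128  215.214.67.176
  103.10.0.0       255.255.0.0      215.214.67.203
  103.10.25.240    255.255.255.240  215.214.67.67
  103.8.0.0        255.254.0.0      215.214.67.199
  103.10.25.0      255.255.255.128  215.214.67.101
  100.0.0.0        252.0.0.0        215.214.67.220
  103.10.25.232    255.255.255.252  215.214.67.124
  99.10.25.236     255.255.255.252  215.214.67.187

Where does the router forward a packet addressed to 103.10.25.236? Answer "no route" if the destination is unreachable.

215.214.67.230

Routes whose prefix contains 103.10.25.236:
  100.0.0.0/6 (100.0.0.0 - 103.255.255.255) -> 215.214.67.220
  102.0.0.0/7 (102.0.0.0 - 103.255.255.255) -> 215.214.67.10
  103.10.0.0/15 (103.10.0.0 - 103.11.255.255) -> 215.214.67.231
  103.10.0.0/16 (103.10.0.0 - 103.10.255.255) -> 215.214.67.203
  103.10.0.0/19 (103.10.0.0 - 103.10.31.255) -> 215.214.67.230
More-specific entries that do NOT match:
  103.10.25.232/30 (103.10.25.232 - 103.10.25.235) does not contain 103.10.25.236
  99.10.25.236/30 (99.10.25.236 - 99.10.25.239) does not contain 103.10.25.236
  103.10.25.224/29 (103.10.25.224 - 103.10.25.231) does not contain 103.10.25.236
  103.10.25.240/28 (103.10.25.240 - 103.10.25.255) does not contain 103.10.25.236
  103.10.27.128/25 (103.10.27.128 - 103.10.27.255) does not contain 103.10.25.236
  103.10.25.0/25 (103.10.25.0 - 103.10.25.127) does not contain 103.10.25.236
  103.10.17.0/24 (103.10.17.0 - 103.10.17.255) does not contain 103.10.25.236
  103.10.28.0/22 (103.10.28.0 - 103.10.31.255) does not contain 103.10.25.236
Longest matching prefix is /19 -> next hop 215.214.67.230.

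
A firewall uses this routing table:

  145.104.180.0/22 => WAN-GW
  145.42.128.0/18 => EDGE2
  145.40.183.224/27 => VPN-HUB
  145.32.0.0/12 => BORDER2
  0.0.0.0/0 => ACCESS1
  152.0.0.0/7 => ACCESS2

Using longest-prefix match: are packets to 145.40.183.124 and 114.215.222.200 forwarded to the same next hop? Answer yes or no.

145.40.183.124: longest match 145.32.0.0/12 -> BORDER2
114.215.222.200: longest match 0.0.0.0/0 -> ACCESS1

no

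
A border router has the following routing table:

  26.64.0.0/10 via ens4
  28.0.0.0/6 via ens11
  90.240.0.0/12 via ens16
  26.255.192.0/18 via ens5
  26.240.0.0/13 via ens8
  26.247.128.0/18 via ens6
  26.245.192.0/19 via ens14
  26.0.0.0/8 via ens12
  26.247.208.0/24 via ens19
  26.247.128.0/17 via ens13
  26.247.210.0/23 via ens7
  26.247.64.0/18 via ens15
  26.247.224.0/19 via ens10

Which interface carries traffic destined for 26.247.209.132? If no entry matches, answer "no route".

ens13

Routes whose prefix contains 26.247.209.132:
  26.0.0.0/8 (26.0.0.0 - 26.255.255.255) -> ens12
  26.240.0.0/13 (26.240.0.0 - 26.247.255.255) -> ens8
  26.247.128.0/17 (26.247.128.0 - 26.247.255.255) -> ens13
More-specific entries that do NOT match:
  26.247.208.0/24 (26.247.208.0 - 26.247.208.255) does not contain 26.247.209.132
  26.247.210.0/23 (26.247.210.0 - 26.247.211.255) does not contain 26.247.209.132
  26.245.192.0/19 (26.245.192.0 - 26.245.223.255) does not contain 26.247.209.132
  26.247.224.0/19 (26.247.224.0 - 26.247.255.255) does not contain 26.247.209.132
  26.255.192.0/18 (26.255.192.0 - 26.255.255.255) does not contain 26.247.209.132
  26.247.128.0/18 (26.247.128.0 - 26.247.191.255) does not contain 26.247.209.132
  26.247.64.0/18 (26.247.64.0 - 26.247.127.255) does not contain 26.247.209.132
Longest matching prefix is /17 -> interface ens13.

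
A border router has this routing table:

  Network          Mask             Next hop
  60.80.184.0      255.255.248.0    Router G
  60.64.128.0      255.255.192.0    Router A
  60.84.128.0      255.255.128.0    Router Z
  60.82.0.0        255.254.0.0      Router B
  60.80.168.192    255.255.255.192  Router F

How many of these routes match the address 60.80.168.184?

No listed prefix contains 60.80.168.184.
Total matching entries: 0.

0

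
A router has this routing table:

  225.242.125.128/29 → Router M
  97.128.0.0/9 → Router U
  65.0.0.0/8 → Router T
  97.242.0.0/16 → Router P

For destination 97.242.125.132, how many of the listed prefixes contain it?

2

Prefixes containing 97.242.125.132:
  97.128.0.0/9 (97.128.0.0 - 97.255.255.255)
  97.242.0.0/16 (97.242.0.0 - 97.242.255.255)
Total matching entries: 2.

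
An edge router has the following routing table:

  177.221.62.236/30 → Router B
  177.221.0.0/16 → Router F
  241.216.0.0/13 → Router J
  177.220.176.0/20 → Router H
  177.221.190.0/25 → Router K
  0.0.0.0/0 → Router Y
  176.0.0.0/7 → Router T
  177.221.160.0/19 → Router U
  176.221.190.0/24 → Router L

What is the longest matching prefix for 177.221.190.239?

Entries matching 177.221.190.239:
  0.0.0.0/0 (default, matches everything)
  176.0.0.0/7 (176.0.0.0 - 177.255.255.255)
  177.221.0.0/16 (177.221.0.0 - 177.221.255.255)
  177.221.160.0/19 (177.221.160.0 - 177.221.191.255)
Most specific is 177.221.160.0/19.

177.221.160.0/19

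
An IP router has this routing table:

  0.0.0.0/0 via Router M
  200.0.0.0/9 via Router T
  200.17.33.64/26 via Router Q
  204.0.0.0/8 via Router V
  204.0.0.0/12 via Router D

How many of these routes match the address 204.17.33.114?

Prefixes containing 204.17.33.114:
  0.0.0.0/0 (default, matches everything)
  204.0.0.0/8 (204.0.0.0 - 204.255.255.255)
Total matching entries: 2.

2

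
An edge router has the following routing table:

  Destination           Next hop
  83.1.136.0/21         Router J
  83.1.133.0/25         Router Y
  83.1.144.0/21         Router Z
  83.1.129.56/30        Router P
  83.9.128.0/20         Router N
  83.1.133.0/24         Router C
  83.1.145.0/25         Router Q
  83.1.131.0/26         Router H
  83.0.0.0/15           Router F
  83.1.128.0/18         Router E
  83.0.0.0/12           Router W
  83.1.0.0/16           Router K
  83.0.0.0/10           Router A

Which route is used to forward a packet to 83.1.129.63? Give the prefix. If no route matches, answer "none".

Entries matching 83.1.129.63:
  83.0.0.0/10 (83.0.0.0 - 83.63.255.255)
  83.0.0.0/12 (83.0.0.0 - 83.15.255.255)
  83.0.0.0/15 (83.0.0.0 - 83.1.255.255)
  83.1.0.0/16 (83.1.0.0 - 83.1.255.255)
  83.1.128.0/18 (83.1.128.0 - 83.1.191.255)
Most specific is 83.1.128.0/18.

83.1.128.0/18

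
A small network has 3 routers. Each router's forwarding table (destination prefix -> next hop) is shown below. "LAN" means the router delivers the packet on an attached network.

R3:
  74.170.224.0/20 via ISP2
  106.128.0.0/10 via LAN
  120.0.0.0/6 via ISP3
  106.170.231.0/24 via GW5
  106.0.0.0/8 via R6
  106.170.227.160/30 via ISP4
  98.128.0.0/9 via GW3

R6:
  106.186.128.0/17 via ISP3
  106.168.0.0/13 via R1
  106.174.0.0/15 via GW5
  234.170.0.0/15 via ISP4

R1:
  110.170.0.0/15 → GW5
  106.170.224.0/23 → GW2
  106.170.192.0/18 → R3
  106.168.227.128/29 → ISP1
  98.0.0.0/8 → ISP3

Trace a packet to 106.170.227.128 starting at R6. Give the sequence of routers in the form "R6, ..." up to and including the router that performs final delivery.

R6, R1, R3

At R6: longest match for 106.170.227.128 is 106.168.0.0/13 -> R1
At R1: longest match for 106.170.227.128 is 106.170.192.0/18 -> R3
At R3: longest match for 106.170.227.128 is 106.128.0.0/10 -> LAN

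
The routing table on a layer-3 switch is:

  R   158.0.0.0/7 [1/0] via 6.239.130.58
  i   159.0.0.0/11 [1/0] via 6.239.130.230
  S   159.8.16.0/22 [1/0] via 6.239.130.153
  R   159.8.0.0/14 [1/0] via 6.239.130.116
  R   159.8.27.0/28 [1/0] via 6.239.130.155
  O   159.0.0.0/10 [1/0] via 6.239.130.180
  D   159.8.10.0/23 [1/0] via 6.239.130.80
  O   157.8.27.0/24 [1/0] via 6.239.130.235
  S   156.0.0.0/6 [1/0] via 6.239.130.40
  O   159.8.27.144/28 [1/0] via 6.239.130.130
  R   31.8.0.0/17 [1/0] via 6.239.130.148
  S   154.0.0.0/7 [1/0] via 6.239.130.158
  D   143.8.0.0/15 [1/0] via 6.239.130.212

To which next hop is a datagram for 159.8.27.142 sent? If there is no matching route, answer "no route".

Routes whose prefix contains 159.8.27.142:
  156.0.0.0/6 (156.0.0.0 - 159.255.255.255) -> 6.239.130.40
  158.0.0.0/7 (158.0.0.0 - 159.255.255.255) -> 6.239.130.58
  159.0.0.0/10 (159.0.0.0 - 159.63.255.255) -> 6.239.130.180
  159.0.0.0/11 (159.0.0.0 - 159.31.255.255) -> 6.239.130.230
  159.8.0.0/14 (159.8.0.0 - 159.11.255.255) -> 6.239.130.116
More-specific entries that do NOT match:
  159.8.27.0/28 (159.8.27.0 - 159.8.27.15) does not contain 159.8.27.142
  159.8.27.144/28 (159.8.27.144 - 159.8.27.159) does not contain 159.8.27.142
  157.8.27.0/24 (157.8.27.0 - 157.8.27.255) does not contain 159.8.27.142
  159.8.10.0/23 (159.8.10.0 - 159.8.11.255) does not contain 159.8.27.142
  159.8.16.0/22 (159.8.16.0 - 159.8.19.255) does not contain 159.8.27.142
  31.8.0.0/17 (31.8.0.0 - 31.8.127.255) does not contain 159.8.27.142
  143.8.0.0/15 (143.8.0.0 - 143.9.255.255) does not contain 159.8.27.142
Longest matching prefix is /14 -> next hop 6.239.130.116.

6.239.130.116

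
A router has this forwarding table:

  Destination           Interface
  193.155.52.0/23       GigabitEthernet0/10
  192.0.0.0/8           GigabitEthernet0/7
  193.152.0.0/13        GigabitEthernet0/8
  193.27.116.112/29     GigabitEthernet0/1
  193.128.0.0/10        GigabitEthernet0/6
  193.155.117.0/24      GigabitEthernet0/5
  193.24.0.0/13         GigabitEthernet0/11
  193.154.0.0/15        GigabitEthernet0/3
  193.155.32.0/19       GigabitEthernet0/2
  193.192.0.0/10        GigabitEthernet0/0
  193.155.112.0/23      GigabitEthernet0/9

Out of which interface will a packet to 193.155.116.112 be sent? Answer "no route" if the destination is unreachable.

Routes whose prefix contains 193.155.116.112:
  193.128.0.0/10 (193.128.0.0 - 193.191.255.255) -> GigabitEthernet0/6
  193.152.0.0/13 (193.152.0.0 - 193.159.255.255) -> GigabitEthernet0/8
  193.154.0.0/15 (193.154.0.0 - 193.155.255.255) -> GigabitEthernet0/3
More-specific entries that do NOT match:
  193.27.116.112/29 (193.27.116.112 - 193.27.116.119) does not contain 193.155.116.112
  193.155.117.0/24 (193.155.117.0 - 193.155.117.255) does not contain 193.155.116.112
  193.155.52.0/23 (193.155.52.0 - 193.155.53.255) does not contain 193.155.116.112
  193.155.112.0/23 (193.155.112.0 - 193.155.113.255) does not contain 193.155.116.112
  193.155.32.0/19 (193.155.32.0 - 193.155.63.255) does not contain 193.155.116.112
Longest matching prefix is /15 -> interface GigabitEthernet0/3.

GigabitEthernet0/3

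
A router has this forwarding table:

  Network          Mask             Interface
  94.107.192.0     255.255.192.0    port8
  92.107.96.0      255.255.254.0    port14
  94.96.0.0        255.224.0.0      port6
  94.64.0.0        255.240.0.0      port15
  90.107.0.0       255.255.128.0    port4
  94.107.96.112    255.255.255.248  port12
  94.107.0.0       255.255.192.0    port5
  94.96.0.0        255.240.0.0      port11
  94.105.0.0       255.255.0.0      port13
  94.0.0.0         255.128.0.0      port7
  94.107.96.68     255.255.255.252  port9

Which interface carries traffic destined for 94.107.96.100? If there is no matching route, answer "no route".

port11

Routes whose prefix contains 94.107.96.100:
  94.0.0.0/9 (94.0.0.0 - 94.127.255.255) -> port7
  94.96.0.0/11 (94.96.0.0 - 94.127.255.255) -> port6
  94.96.0.0/12 (94.96.0.0 - 94.111.255.255) -> port11
More-specific entries that do NOT match:
  94.107.96.68/30 (94.107.96.68 - 94.107.96.71) does not contain 94.107.96.100
  94.107.96.112/29 (94.107.96.112 - 94.107.96.119) does not contain 94.107.96.100
  92.107.96.0/23 (92.107.96.0 - 92.107.97.255) does not contain 94.107.96.100
  94.107.192.0/18 (94.107.192.0 - 94.107.255.255) does not contain 94.107.96.100
  94.107.0.0/18 (94.107.0.0 - 94.107.63.255) does not contain 94.107.96.100
  90.107.0.0/17 (90.107.0.0 - 90.107.127.255) does not contain 94.107.96.100
  94.105.0.0/16 (94.105.0.0 - 94.105.255.255) does not contain 94.107.96.100
Longest matching prefix is /12 -> interface port11.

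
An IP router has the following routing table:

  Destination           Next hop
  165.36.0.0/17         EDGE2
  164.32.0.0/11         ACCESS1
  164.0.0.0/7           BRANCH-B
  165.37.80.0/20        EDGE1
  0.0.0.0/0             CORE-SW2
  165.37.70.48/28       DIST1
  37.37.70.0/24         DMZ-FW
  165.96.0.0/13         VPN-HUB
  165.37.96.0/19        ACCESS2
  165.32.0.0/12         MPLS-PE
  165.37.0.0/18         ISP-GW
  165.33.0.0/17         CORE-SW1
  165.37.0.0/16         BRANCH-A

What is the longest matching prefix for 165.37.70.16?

165.37.0.0/16

Entries matching 165.37.70.16:
  0.0.0.0/0 (default, matches everything)
  164.0.0.0/7 (164.0.0.0 - 165.255.255.255)
  165.32.0.0/12 (165.32.0.0 - 165.47.255.255)
  165.37.0.0/16 (165.37.0.0 - 165.37.255.255)
Most specific is 165.37.0.0/16.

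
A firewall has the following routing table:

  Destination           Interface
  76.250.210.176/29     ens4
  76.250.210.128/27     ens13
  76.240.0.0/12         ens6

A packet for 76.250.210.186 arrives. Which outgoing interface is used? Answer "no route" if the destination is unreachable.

Routes whose prefix contains 76.250.210.186:
  76.240.0.0/12 (76.240.0.0 - 76.255.255.255) -> ens6
More-specific entries that do NOT match:
  76.250.210.176/29 (76.250.210.176 - 76.250.210.183) does not contain 76.250.210.186
  76.250.210.128/27 (76.250.210.128 - 76.250.210.159) does not contain 76.250.210.186
Longest matching prefix is /12 -> interface ens6.

ens6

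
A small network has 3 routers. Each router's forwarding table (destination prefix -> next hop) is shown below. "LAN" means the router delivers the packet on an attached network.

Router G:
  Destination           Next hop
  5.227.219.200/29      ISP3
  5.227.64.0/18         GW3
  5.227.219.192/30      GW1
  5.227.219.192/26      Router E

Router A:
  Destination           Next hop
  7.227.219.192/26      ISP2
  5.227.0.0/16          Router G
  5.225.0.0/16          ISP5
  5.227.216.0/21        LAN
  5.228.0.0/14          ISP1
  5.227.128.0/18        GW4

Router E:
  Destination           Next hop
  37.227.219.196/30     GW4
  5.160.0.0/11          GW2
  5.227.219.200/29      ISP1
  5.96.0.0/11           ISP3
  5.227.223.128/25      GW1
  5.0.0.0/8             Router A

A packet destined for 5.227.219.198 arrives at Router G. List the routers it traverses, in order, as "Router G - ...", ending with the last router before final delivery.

At Router G: longest match for 5.227.219.198 is 5.227.219.192/26 -> Router E
At Router E: longest match for 5.227.219.198 is 5.0.0.0/8 -> Router A
At Router A: longest match for 5.227.219.198 is 5.227.216.0/21 -> LAN

Router G - Router E - Router A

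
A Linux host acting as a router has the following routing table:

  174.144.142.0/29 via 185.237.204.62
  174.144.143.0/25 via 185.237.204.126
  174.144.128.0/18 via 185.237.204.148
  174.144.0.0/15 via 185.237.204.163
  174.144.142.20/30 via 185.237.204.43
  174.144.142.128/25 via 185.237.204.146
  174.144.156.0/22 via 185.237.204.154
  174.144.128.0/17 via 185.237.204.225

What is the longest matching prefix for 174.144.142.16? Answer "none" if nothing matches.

Entries matching 174.144.142.16:
  174.144.0.0/15 (174.144.0.0 - 174.145.255.255)
  174.144.128.0/17 (174.144.128.0 - 174.144.255.255)
  174.144.128.0/18 (174.144.128.0 - 174.144.191.255)
Most specific is 174.144.128.0/18.

174.144.128.0/18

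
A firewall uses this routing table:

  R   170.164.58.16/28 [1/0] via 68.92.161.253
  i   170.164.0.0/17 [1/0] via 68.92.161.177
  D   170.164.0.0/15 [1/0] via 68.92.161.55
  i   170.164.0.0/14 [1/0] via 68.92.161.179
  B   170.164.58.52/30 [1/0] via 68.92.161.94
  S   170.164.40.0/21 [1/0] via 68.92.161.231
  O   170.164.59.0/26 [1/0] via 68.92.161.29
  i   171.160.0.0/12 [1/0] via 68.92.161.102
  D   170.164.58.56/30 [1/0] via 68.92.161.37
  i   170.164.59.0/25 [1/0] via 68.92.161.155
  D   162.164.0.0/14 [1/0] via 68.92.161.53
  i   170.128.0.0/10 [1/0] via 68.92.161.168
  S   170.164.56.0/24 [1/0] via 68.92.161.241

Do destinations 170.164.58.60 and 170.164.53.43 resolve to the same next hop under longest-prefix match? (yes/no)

170.164.58.60: longest match 170.164.0.0/17 -> 68.92.161.177
170.164.53.43: longest match 170.164.0.0/17 -> 68.92.161.177

yes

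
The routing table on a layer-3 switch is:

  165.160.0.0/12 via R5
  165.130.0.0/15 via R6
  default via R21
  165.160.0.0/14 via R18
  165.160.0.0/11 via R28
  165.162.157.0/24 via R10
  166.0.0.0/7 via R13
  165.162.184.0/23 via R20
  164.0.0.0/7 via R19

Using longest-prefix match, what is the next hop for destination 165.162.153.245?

Routes whose prefix contains 165.162.153.245:
  0.0.0.0/0 (default, matches everything) -> R21
  164.0.0.0/7 (164.0.0.0 - 165.255.255.255) -> R19
  165.160.0.0/11 (165.160.0.0 - 165.191.255.255) -> R28
  165.160.0.0/12 (165.160.0.0 - 165.175.255.255) -> R5
  165.160.0.0/14 (165.160.0.0 - 165.163.255.255) -> R18
More-specific entries that do NOT match:
  165.162.157.0/24 (165.162.157.0 - 165.162.157.255) does not contain 165.162.153.245
  165.162.184.0/23 (165.162.184.0 - 165.162.185.255) does not contain 165.162.153.245
  165.130.0.0/15 (165.130.0.0 - 165.131.255.255) does not contain 165.162.153.245
Longest matching prefix is /14 -> next hop R18.

R18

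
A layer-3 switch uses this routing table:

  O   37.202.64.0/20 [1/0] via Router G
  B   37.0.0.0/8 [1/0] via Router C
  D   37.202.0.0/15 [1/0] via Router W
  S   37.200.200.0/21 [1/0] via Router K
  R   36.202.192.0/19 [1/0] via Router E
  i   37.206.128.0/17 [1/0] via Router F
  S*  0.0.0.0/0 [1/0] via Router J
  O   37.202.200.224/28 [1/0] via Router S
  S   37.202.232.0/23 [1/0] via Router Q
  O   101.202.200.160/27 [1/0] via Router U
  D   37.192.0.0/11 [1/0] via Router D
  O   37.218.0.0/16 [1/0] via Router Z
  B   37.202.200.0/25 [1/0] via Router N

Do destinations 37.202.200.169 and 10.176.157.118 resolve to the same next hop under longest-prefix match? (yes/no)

no

37.202.200.169: longest match 37.202.0.0/15 -> Router W
10.176.157.118: longest match 0.0.0.0/0 -> Router J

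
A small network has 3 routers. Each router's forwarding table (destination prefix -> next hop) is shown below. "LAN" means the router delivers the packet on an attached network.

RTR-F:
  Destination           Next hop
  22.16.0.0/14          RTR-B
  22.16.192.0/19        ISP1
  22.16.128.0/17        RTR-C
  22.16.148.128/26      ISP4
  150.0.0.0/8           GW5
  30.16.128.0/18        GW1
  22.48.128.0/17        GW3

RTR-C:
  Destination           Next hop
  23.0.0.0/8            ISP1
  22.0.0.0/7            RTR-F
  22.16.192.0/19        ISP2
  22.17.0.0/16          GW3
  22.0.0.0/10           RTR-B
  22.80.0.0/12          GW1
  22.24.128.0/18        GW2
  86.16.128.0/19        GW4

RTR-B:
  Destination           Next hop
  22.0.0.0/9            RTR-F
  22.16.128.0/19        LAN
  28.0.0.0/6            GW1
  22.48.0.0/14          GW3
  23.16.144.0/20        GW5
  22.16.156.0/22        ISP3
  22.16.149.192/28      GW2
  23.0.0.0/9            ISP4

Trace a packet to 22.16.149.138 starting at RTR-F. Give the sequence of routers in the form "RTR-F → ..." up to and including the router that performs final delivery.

At RTR-F: longest match for 22.16.149.138 is 22.16.128.0/17 -> RTR-C
At RTR-C: longest match for 22.16.149.138 is 22.0.0.0/10 -> RTR-B
At RTR-B: longest match for 22.16.149.138 is 22.16.128.0/19 -> LAN

RTR-F → RTR-C → RTR-B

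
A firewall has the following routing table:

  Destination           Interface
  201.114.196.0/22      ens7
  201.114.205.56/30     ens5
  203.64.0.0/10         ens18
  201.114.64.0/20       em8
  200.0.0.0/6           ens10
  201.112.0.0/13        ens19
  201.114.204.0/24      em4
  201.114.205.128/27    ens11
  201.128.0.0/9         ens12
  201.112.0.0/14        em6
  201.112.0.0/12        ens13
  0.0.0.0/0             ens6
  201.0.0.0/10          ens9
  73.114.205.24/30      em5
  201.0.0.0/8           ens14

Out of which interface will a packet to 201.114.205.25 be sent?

em6

Routes whose prefix contains 201.114.205.25:
  0.0.0.0/0 (default, matches everything) -> ens6
  200.0.0.0/6 (200.0.0.0 - 203.255.255.255) -> ens10
  201.0.0.0/8 (201.0.0.0 - 201.255.255.255) -> ens14
  201.112.0.0/12 (201.112.0.0 - 201.127.255.255) -> ens13
  201.112.0.0/13 (201.112.0.0 - 201.119.255.255) -> ens19
  201.112.0.0/14 (201.112.0.0 - 201.115.255.255) -> em6
More-specific entries that do NOT match:
  201.114.205.56/30 (201.114.205.56 - 201.114.205.59) does not contain 201.114.205.25
  73.114.205.24/30 (73.114.205.24 - 73.114.205.27) does not contain 201.114.205.25
  201.114.205.128/27 (201.114.205.128 - 201.114.205.159) does not contain 201.114.205.25
  201.114.204.0/24 (201.114.204.0 - 201.114.204.255) does not contain 201.114.205.25
  201.114.196.0/22 (201.114.196.0 - 201.114.199.255) does not contain 201.114.205.25
  201.114.64.0/20 (201.114.64.0 - 201.114.79.255) does not contain 201.114.205.25
Longest matching prefix is /14 -> interface em6.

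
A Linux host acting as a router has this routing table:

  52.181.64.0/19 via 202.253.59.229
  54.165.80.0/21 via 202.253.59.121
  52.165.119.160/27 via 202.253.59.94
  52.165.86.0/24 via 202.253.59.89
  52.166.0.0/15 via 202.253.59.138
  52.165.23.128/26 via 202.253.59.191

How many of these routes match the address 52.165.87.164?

No listed prefix contains 52.165.87.164.
Total matching entries: 0.

0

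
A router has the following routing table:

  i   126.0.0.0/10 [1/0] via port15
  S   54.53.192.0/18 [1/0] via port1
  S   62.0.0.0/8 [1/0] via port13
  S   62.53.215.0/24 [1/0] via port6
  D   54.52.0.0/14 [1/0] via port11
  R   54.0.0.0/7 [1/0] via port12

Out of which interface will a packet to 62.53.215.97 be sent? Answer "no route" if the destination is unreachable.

port6

Routes whose prefix contains 62.53.215.97:
  62.0.0.0/8 (62.0.0.0 - 62.255.255.255) -> port13
  62.53.215.0/24 (62.53.215.0 - 62.53.215.255) -> port6
Longest matching prefix is /24 -> interface port6.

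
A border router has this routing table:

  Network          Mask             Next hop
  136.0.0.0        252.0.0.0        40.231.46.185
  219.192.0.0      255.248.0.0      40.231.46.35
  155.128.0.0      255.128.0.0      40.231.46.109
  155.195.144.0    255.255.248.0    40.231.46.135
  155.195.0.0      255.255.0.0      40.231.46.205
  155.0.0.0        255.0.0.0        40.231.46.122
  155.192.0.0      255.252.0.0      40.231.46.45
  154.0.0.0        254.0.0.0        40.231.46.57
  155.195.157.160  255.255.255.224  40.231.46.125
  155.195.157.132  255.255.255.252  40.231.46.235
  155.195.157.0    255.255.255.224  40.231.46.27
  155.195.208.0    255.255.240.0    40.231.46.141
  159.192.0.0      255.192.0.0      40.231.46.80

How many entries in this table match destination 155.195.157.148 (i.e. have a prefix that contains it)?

5

Prefixes containing 155.195.157.148:
  154.0.0.0/7 (154.0.0.0 - 155.255.255.255)
  155.0.0.0/8 (155.0.0.0 - 155.255.255.255)
  155.128.0.0/9 (155.128.0.0 - 155.255.255.255)
  155.192.0.0/14 (155.192.0.0 - 155.195.255.255)
  155.195.0.0/16 (155.195.0.0 - 155.195.255.255)
Total matching entries: 5.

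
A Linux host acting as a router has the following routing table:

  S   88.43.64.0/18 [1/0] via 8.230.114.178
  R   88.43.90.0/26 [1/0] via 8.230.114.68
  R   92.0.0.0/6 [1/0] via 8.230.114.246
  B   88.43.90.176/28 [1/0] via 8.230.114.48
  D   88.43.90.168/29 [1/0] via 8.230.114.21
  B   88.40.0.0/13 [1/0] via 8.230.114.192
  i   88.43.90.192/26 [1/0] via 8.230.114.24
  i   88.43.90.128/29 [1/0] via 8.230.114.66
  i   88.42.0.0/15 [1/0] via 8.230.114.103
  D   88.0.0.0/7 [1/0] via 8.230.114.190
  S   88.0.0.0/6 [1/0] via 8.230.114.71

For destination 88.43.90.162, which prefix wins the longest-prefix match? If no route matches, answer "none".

88.43.64.0/18

Entries matching 88.43.90.162:
  88.0.0.0/6 (88.0.0.0 - 91.255.255.255)
  88.0.0.0/7 (88.0.0.0 - 89.255.255.255)
  88.40.0.0/13 (88.40.0.0 - 88.47.255.255)
  88.42.0.0/15 (88.42.0.0 - 88.43.255.255)
  88.43.64.0/18 (88.43.64.0 - 88.43.127.255)
Most specific is 88.43.64.0/18.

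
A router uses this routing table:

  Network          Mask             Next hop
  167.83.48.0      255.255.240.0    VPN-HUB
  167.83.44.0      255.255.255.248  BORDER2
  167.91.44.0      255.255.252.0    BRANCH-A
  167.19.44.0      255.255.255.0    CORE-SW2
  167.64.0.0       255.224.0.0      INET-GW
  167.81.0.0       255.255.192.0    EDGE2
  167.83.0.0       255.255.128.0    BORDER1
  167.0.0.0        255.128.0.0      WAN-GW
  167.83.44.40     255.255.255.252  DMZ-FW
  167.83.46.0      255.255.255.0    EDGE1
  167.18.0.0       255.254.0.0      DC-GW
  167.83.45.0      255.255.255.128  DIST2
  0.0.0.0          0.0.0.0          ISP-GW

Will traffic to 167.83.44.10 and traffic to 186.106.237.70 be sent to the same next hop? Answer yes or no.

no

167.83.44.10: longest match 167.83.0.0/17 -> BORDER1
186.106.237.70: longest match 0.0.0.0/0 -> ISP-GW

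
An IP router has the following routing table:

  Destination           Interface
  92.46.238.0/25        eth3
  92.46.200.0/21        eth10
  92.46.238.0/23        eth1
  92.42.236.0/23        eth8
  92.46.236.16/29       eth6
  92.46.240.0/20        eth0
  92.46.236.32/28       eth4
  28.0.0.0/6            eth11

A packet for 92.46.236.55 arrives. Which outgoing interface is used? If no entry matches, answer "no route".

No entry's prefix contains 92.46.236.55; there is no default route.

no route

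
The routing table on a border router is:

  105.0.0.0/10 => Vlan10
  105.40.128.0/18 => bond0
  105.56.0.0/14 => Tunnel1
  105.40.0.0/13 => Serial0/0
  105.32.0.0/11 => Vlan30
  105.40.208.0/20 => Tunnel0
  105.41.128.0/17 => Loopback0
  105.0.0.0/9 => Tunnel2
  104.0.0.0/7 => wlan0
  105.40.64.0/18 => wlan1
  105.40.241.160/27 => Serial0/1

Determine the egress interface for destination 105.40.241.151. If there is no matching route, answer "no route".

Serial0/0

Routes whose prefix contains 105.40.241.151:
  104.0.0.0/7 (104.0.0.0 - 105.255.255.255) -> wlan0
  105.0.0.0/9 (105.0.0.0 - 105.127.255.255) -> Tunnel2
  105.0.0.0/10 (105.0.0.0 - 105.63.255.255) -> Vlan10
  105.32.0.0/11 (105.32.0.0 - 105.63.255.255) -> Vlan30
  105.40.0.0/13 (105.40.0.0 - 105.47.255.255) -> Serial0/0
More-specific entries that do NOT match:
  105.40.241.160/27 (105.40.241.160 - 105.40.241.191) does not contain 105.40.241.151
  105.40.208.0/20 (105.40.208.0 - 105.40.223.255) does not contain 105.40.241.151
  105.40.128.0/18 (105.40.128.0 - 105.40.191.255) does not contain 105.40.241.151
  105.40.64.0/18 (105.40.64.0 - 105.40.127.255) does not contain 105.40.241.151
  105.41.128.0/17 (105.41.128.0 - 105.41.255.255) does not contain 105.40.241.151
  105.56.0.0/14 (105.56.0.0 - 105.59.255.255) does not contain 105.40.241.151
Longest matching prefix is /13 -> interface Serial0/0.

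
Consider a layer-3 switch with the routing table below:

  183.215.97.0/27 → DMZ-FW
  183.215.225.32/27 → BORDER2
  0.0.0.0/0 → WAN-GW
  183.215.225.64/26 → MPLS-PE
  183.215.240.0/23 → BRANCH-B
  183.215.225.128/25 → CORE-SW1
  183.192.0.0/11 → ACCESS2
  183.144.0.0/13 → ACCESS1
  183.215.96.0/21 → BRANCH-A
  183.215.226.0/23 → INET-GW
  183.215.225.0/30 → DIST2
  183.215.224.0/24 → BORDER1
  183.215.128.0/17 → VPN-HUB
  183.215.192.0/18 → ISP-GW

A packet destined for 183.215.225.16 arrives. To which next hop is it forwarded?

ISP-GW

Routes whose prefix contains 183.215.225.16:
  0.0.0.0/0 (default, matches everything) -> WAN-GW
  183.192.0.0/11 (183.192.0.0 - 183.223.255.255) -> ACCESS2
  183.215.128.0/17 (183.215.128.0 - 183.215.255.255) -> VPN-HUB
  183.215.192.0/18 (183.215.192.0 - 183.215.255.255) -> ISP-GW
More-specific entries that do NOT match:
  183.215.225.0/30 (183.215.225.0 - 183.215.225.3) does not contain 183.215.225.16
  183.215.97.0/27 (183.215.97.0 - 183.215.97.31) does not contain 183.215.225.16
  183.215.225.32/27 (183.215.225.32 - 183.215.225.63) does not contain 183.215.225.16
  183.215.225.64/26 (183.215.225.64 - 183.215.225.127) does not contain 183.215.225.16
  183.215.225.128/25 (183.215.225.128 - 183.215.225.255) does not contain 183.215.225.16
  183.215.224.0/24 (183.215.224.0 - 183.215.224.255) does not contain 183.215.225.16
  183.215.240.0/23 (183.215.240.0 - 183.215.241.255) does not contain 183.215.225.16
  183.215.226.0/23 (183.215.226.0 - 183.215.227.255) does not contain 183.215.225.16
  183.215.96.0/21 (183.215.96.0 - 183.215.103.255) does not contain 183.215.225.16
Longest matching prefix is /18 -> next hop ISP-GW.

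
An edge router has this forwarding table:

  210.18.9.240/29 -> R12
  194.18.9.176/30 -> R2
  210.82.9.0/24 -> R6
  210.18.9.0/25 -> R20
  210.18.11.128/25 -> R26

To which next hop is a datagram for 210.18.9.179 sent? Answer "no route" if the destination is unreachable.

no route

No entry's prefix contains 210.18.9.179; there is no default route.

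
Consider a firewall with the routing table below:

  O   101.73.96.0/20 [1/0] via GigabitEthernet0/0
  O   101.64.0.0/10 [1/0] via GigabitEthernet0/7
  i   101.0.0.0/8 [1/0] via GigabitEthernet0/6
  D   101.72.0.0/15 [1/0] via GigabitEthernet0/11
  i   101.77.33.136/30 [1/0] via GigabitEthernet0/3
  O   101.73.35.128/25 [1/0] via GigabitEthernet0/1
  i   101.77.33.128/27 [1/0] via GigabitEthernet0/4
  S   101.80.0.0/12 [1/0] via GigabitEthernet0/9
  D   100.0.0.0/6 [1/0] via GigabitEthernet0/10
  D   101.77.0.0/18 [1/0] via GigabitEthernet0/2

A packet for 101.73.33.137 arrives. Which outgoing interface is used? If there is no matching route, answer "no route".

GigabitEthernet0/11

Routes whose prefix contains 101.73.33.137:
  100.0.0.0/6 (100.0.0.0 - 103.255.255.255) -> GigabitEthernet0/10
  101.0.0.0/8 (101.0.0.0 - 101.255.255.255) -> GigabitEthernet0/6
  101.64.0.0/10 (101.64.0.0 - 101.127.255.255) -> GigabitEthernet0/7
  101.72.0.0/15 (101.72.0.0 - 101.73.255.255) -> GigabitEthernet0/11
More-specific entries that do NOT match:
  101.77.33.136/30 (101.77.33.136 - 101.77.33.139) does not contain 101.73.33.137
  101.77.33.128/27 (101.77.33.128 - 101.77.33.159) does not contain 101.73.33.137
  101.73.35.128/25 (101.73.35.128 - 101.73.35.255) does not contain 101.73.33.137
  101.73.96.0/20 (101.73.96.0 - 101.73.111.255) does not contain 101.73.33.137
  101.77.0.0/18 (101.77.0.0 - 101.77.63.255) does not contain 101.73.33.137
Longest matching prefix is /15 -> interface GigabitEthernet0/11.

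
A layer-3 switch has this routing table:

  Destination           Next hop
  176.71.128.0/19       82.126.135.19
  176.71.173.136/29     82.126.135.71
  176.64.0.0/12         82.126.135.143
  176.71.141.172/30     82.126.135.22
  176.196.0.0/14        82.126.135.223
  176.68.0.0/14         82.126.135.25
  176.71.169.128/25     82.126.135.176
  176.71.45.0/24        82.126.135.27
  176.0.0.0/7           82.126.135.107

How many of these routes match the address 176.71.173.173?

Prefixes containing 176.71.173.173:
  176.0.0.0/7 (176.0.0.0 - 177.255.255.255)
  176.64.0.0/12 (176.64.0.0 - 176.79.255.255)
  176.68.0.0/14 (176.68.0.0 - 176.71.255.255)
Total matching entries: 3.

3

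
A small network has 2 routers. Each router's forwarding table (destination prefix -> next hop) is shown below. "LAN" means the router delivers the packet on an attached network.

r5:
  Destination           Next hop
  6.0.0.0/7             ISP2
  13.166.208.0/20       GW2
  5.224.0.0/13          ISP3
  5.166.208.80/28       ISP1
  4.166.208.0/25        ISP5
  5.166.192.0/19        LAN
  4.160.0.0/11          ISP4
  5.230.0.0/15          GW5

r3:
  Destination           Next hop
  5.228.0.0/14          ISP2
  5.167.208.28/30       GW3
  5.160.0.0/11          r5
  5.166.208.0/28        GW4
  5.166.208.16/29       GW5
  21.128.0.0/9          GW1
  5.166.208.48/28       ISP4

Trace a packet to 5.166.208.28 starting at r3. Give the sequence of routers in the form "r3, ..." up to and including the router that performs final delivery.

At r3: longest match for 5.166.208.28 is 5.160.0.0/11 -> r5
At r5: longest match for 5.166.208.28 is 5.166.192.0/19 -> LAN

r3, r5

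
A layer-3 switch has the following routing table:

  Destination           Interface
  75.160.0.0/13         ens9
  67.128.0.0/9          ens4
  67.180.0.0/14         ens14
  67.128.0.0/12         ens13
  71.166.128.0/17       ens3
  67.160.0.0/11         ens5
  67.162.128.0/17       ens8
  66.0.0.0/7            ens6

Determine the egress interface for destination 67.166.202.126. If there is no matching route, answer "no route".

Routes whose prefix contains 67.166.202.126:
  66.0.0.0/7 (66.0.0.0 - 67.255.255.255) -> ens6
  67.128.0.0/9 (67.128.0.0 - 67.255.255.255) -> ens4
  67.160.0.0/11 (67.160.0.0 - 67.191.255.255) -> ens5
More-specific entries that do NOT match:
  71.166.128.0/17 (71.166.128.0 - 71.166.255.255) does not contain 67.166.202.126
  67.162.128.0/17 (67.162.128.0 - 67.162.255.255) does not contain 67.166.202.126
  67.180.0.0/14 (67.180.0.0 - 67.183.255.255) does not contain 67.166.202.126
  75.160.0.0/13 (75.160.0.0 - 75.167.255.255) does not contain 67.166.202.126
  67.128.0.0/12 (67.128.0.0 - 67.143.255.255) does not contain 67.166.202.126
Longest matching prefix is /11 -> interface ens5.

ens5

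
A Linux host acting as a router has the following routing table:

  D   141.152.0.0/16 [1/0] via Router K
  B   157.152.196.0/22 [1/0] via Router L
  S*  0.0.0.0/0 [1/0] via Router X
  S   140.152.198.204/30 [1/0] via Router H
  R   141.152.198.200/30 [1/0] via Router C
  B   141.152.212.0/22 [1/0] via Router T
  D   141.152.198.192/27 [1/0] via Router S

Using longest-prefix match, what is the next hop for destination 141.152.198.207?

Router S

Routes whose prefix contains 141.152.198.207:
  0.0.0.0/0 (default, matches everything) -> Router X
  141.152.0.0/16 (141.152.0.0 - 141.152.255.255) -> Router K
  141.152.198.192/27 (141.152.198.192 - 141.152.198.223) -> Router S
More-specific entries that do NOT match:
  140.152.198.204/30 (140.152.198.204 - 140.152.198.207) does not contain 141.152.198.207
  141.152.198.200/30 (141.152.198.200 - 141.152.198.203) does not contain 141.152.198.207
Longest matching prefix is /27 -> next hop Router S.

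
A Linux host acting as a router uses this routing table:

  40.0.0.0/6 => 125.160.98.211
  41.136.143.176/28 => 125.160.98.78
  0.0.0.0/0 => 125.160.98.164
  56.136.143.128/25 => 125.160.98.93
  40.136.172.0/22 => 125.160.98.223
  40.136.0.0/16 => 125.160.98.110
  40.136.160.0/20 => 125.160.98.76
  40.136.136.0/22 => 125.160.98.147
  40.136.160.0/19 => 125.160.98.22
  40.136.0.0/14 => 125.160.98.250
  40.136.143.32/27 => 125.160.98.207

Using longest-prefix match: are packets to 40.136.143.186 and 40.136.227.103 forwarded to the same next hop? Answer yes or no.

40.136.143.186: longest match 40.136.0.0/16 -> 125.160.98.110
40.136.227.103: longest match 40.136.0.0/16 -> 125.160.98.110

yes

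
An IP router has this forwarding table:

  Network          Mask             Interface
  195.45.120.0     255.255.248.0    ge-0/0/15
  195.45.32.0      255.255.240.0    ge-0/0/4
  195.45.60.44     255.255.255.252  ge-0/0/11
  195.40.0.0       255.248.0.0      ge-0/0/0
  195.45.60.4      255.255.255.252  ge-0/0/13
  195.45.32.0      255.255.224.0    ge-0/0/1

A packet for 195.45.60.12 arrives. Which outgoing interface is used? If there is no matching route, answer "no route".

Routes whose prefix contains 195.45.60.12:
  195.40.0.0/13 (195.40.0.0 - 195.47.255.255) -> ge-0/0/0
  195.45.32.0/19 (195.45.32.0 - 195.45.63.255) -> ge-0/0/1
More-specific entries that do NOT match:
  195.45.60.44/30 (195.45.60.44 - 195.45.60.47) does not contain 195.45.60.12
  195.45.60.4/30 (195.45.60.4 - 195.45.60.7) does not contain 195.45.60.12
  195.45.120.0/21 (195.45.120.0 - 195.45.127.255) does not contain 195.45.60.12
  195.45.32.0/20 (195.45.32.0 - 195.45.47.255) does not contain 195.45.60.12
Longest matching prefix is /19 -> interface ge-0/0/1.

ge-0/0/1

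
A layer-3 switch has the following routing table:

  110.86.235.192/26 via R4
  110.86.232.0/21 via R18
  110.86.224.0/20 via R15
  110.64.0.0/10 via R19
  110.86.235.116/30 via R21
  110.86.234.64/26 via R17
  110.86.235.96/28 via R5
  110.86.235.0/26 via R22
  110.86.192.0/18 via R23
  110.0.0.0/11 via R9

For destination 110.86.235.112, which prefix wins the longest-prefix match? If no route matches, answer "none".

110.86.232.0/21

Entries matching 110.86.235.112:
  110.64.0.0/10 (110.64.0.0 - 110.127.255.255)
  110.86.192.0/18 (110.86.192.0 - 110.86.255.255)
  110.86.224.0/20 (110.86.224.0 - 110.86.239.255)
  110.86.232.0/21 (110.86.232.0 - 110.86.239.255)
Most specific is 110.86.232.0/21.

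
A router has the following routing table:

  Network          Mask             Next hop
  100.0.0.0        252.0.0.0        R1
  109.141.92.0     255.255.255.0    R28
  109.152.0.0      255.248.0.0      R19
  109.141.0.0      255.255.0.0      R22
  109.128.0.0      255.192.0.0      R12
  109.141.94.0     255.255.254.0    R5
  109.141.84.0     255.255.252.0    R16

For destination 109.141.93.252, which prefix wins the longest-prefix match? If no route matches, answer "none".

109.141.0.0/16

Entries matching 109.141.93.252:
  109.128.0.0/10 (109.128.0.0 - 109.191.255.255)
  109.141.0.0/16 (109.141.0.0 - 109.141.255.255)
Most specific is 109.141.0.0/16.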